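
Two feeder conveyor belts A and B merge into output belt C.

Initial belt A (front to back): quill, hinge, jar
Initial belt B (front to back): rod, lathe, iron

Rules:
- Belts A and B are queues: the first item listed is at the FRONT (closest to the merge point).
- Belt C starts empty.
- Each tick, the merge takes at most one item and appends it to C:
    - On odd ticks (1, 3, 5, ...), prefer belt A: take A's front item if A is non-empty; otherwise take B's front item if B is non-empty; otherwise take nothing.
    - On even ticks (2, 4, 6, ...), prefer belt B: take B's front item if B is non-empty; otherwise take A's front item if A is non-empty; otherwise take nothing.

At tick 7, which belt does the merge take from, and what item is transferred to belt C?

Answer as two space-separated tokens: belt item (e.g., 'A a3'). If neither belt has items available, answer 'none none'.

Tick 1: prefer A, take quill from A; A=[hinge,jar] B=[rod,lathe,iron] C=[quill]
Tick 2: prefer B, take rod from B; A=[hinge,jar] B=[lathe,iron] C=[quill,rod]
Tick 3: prefer A, take hinge from A; A=[jar] B=[lathe,iron] C=[quill,rod,hinge]
Tick 4: prefer B, take lathe from B; A=[jar] B=[iron] C=[quill,rod,hinge,lathe]
Tick 5: prefer A, take jar from A; A=[-] B=[iron] C=[quill,rod,hinge,lathe,jar]
Tick 6: prefer B, take iron from B; A=[-] B=[-] C=[quill,rod,hinge,lathe,jar,iron]
Tick 7: prefer A, both empty, nothing taken; A=[-] B=[-] C=[quill,rod,hinge,lathe,jar,iron]

Answer: none none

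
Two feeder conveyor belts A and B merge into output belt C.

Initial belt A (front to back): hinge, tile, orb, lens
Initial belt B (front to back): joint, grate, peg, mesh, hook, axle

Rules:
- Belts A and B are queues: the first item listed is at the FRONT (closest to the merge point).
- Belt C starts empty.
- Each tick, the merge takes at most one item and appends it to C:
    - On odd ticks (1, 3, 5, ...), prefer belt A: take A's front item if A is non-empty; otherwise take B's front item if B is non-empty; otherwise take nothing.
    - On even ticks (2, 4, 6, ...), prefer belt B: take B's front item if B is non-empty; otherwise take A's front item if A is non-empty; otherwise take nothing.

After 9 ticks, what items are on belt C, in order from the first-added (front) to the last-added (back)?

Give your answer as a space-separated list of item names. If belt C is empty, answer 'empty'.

Tick 1: prefer A, take hinge from A; A=[tile,orb,lens] B=[joint,grate,peg,mesh,hook,axle] C=[hinge]
Tick 2: prefer B, take joint from B; A=[tile,orb,lens] B=[grate,peg,mesh,hook,axle] C=[hinge,joint]
Tick 3: prefer A, take tile from A; A=[orb,lens] B=[grate,peg,mesh,hook,axle] C=[hinge,joint,tile]
Tick 4: prefer B, take grate from B; A=[orb,lens] B=[peg,mesh,hook,axle] C=[hinge,joint,tile,grate]
Tick 5: prefer A, take orb from A; A=[lens] B=[peg,mesh,hook,axle] C=[hinge,joint,tile,grate,orb]
Tick 6: prefer B, take peg from B; A=[lens] B=[mesh,hook,axle] C=[hinge,joint,tile,grate,orb,peg]
Tick 7: prefer A, take lens from A; A=[-] B=[mesh,hook,axle] C=[hinge,joint,tile,grate,orb,peg,lens]
Tick 8: prefer B, take mesh from B; A=[-] B=[hook,axle] C=[hinge,joint,tile,grate,orb,peg,lens,mesh]
Tick 9: prefer A, take hook from B; A=[-] B=[axle] C=[hinge,joint,tile,grate,orb,peg,lens,mesh,hook]

Answer: hinge joint tile grate orb peg lens mesh hook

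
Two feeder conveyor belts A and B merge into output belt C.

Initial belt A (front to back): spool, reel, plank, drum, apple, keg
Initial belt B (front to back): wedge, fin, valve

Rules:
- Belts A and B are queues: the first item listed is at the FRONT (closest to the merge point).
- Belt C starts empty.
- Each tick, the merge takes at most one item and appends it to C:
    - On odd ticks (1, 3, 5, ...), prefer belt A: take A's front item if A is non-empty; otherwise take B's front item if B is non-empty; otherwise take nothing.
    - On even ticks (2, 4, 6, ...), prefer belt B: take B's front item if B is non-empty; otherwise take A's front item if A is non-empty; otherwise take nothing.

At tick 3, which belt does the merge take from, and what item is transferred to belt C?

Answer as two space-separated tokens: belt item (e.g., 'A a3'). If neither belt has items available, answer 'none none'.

Answer: A reel

Derivation:
Tick 1: prefer A, take spool from A; A=[reel,plank,drum,apple,keg] B=[wedge,fin,valve] C=[spool]
Tick 2: prefer B, take wedge from B; A=[reel,plank,drum,apple,keg] B=[fin,valve] C=[spool,wedge]
Tick 3: prefer A, take reel from A; A=[plank,drum,apple,keg] B=[fin,valve] C=[spool,wedge,reel]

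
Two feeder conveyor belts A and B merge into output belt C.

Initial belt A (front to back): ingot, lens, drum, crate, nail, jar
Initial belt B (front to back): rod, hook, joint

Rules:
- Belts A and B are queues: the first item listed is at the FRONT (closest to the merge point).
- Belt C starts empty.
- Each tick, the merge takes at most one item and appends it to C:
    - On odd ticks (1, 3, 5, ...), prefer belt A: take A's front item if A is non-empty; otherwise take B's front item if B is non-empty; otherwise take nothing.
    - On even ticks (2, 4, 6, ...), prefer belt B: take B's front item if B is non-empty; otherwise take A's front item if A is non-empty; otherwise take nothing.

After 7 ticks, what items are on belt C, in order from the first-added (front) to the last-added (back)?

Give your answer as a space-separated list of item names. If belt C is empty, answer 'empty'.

Tick 1: prefer A, take ingot from A; A=[lens,drum,crate,nail,jar] B=[rod,hook,joint] C=[ingot]
Tick 2: prefer B, take rod from B; A=[lens,drum,crate,nail,jar] B=[hook,joint] C=[ingot,rod]
Tick 3: prefer A, take lens from A; A=[drum,crate,nail,jar] B=[hook,joint] C=[ingot,rod,lens]
Tick 4: prefer B, take hook from B; A=[drum,crate,nail,jar] B=[joint] C=[ingot,rod,lens,hook]
Tick 5: prefer A, take drum from A; A=[crate,nail,jar] B=[joint] C=[ingot,rod,lens,hook,drum]
Tick 6: prefer B, take joint from B; A=[crate,nail,jar] B=[-] C=[ingot,rod,lens,hook,drum,joint]
Tick 7: prefer A, take crate from A; A=[nail,jar] B=[-] C=[ingot,rod,lens,hook,drum,joint,crate]

Answer: ingot rod lens hook drum joint crate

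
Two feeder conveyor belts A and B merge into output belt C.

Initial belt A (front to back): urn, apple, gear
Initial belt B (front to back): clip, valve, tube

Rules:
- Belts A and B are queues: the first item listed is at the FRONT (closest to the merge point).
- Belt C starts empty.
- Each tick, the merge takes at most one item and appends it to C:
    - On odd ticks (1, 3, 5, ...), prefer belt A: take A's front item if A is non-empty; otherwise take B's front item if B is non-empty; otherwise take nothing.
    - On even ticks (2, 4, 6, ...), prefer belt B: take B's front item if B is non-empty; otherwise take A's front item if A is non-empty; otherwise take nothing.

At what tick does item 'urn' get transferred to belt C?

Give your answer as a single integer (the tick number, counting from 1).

Tick 1: prefer A, take urn from A; A=[apple,gear] B=[clip,valve,tube] C=[urn]

Answer: 1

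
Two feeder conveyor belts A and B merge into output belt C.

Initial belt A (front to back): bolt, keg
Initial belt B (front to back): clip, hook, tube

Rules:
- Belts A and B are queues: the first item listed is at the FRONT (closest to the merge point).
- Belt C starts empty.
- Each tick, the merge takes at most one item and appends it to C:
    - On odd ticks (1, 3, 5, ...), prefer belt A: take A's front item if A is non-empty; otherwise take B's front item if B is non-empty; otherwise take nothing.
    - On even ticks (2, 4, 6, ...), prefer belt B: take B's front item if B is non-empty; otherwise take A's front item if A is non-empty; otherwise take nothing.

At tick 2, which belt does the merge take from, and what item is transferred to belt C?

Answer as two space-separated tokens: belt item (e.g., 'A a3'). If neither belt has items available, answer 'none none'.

Answer: B clip

Derivation:
Tick 1: prefer A, take bolt from A; A=[keg] B=[clip,hook,tube] C=[bolt]
Tick 2: prefer B, take clip from B; A=[keg] B=[hook,tube] C=[bolt,clip]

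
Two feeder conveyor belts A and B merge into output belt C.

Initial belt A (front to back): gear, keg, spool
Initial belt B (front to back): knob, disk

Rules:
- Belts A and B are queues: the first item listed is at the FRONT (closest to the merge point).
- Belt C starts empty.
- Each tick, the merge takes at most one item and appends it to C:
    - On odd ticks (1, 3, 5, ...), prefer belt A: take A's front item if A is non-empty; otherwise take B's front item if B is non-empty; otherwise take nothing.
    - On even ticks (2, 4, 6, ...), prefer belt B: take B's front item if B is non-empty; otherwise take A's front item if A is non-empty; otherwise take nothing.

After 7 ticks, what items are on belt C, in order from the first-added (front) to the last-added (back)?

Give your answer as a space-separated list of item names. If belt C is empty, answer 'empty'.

Answer: gear knob keg disk spool

Derivation:
Tick 1: prefer A, take gear from A; A=[keg,spool] B=[knob,disk] C=[gear]
Tick 2: prefer B, take knob from B; A=[keg,spool] B=[disk] C=[gear,knob]
Tick 3: prefer A, take keg from A; A=[spool] B=[disk] C=[gear,knob,keg]
Tick 4: prefer B, take disk from B; A=[spool] B=[-] C=[gear,knob,keg,disk]
Tick 5: prefer A, take spool from A; A=[-] B=[-] C=[gear,knob,keg,disk,spool]
Tick 6: prefer B, both empty, nothing taken; A=[-] B=[-] C=[gear,knob,keg,disk,spool]
Tick 7: prefer A, both empty, nothing taken; A=[-] B=[-] C=[gear,knob,keg,disk,spool]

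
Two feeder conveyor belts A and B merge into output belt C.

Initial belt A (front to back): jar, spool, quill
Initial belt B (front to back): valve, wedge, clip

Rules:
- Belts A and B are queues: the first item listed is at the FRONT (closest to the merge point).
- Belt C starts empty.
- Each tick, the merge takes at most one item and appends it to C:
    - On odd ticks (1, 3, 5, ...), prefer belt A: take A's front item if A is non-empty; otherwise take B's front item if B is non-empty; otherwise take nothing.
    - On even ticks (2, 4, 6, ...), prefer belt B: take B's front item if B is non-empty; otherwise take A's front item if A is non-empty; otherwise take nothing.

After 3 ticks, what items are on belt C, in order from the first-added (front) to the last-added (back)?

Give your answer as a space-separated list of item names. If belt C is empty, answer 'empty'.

Tick 1: prefer A, take jar from A; A=[spool,quill] B=[valve,wedge,clip] C=[jar]
Tick 2: prefer B, take valve from B; A=[spool,quill] B=[wedge,clip] C=[jar,valve]
Tick 3: prefer A, take spool from A; A=[quill] B=[wedge,clip] C=[jar,valve,spool]

Answer: jar valve spool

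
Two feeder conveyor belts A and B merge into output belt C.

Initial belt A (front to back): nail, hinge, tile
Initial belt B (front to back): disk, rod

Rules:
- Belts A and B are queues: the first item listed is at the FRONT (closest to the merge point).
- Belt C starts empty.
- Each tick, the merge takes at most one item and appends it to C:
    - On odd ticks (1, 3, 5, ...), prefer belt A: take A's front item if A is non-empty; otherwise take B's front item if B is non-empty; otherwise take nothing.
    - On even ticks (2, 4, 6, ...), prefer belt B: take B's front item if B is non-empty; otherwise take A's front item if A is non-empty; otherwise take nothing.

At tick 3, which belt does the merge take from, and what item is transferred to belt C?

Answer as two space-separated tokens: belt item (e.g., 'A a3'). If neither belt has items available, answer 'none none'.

Tick 1: prefer A, take nail from A; A=[hinge,tile] B=[disk,rod] C=[nail]
Tick 2: prefer B, take disk from B; A=[hinge,tile] B=[rod] C=[nail,disk]
Tick 3: prefer A, take hinge from A; A=[tile] B=[rod] C=[nail,disk,hinge]

Answer: A hinge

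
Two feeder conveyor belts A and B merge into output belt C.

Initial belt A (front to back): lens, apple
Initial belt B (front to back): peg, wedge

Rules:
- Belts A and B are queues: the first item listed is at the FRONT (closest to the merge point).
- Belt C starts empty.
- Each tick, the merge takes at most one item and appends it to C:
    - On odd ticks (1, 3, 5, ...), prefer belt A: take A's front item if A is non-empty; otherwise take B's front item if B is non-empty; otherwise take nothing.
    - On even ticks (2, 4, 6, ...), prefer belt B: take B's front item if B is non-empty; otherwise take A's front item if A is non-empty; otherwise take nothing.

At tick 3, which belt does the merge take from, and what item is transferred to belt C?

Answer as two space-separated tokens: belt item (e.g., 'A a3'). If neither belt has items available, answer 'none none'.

Answer: A apple

Derivation:
Tick 1: prefer A, take lens from A; A=[apple] B=[peg,wedge] C=[lens]
Tick 2: prefer B, take peg from B; A=[apple] B=[wedge] C=[lens,peg]
Tick 3: prefer A, take apple from A; A=[-] B=[wedge] C=[lens,peg,apple]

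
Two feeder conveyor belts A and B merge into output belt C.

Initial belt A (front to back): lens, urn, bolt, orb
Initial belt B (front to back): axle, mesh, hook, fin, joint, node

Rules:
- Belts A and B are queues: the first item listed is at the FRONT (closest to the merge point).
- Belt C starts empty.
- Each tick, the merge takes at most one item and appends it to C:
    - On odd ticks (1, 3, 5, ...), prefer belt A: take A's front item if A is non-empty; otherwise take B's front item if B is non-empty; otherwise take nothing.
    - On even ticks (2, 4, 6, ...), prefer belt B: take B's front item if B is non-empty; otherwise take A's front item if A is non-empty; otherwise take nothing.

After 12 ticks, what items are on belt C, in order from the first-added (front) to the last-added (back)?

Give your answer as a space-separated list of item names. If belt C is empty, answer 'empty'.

Tick 1: prefer A, take lens from A; A=[urn,bolt,orb] B=[axle,mesh,hook,fin,joint,node] C=[lens]
Tick 2: prefer B, take axle from B; A=[urn,bolt,orb] B=[mesh,hook,fin,joint,node] C=[lens,axle]
Tick 3: prefer A, take urn from A; A=[bolt,orb] B=[mesh,hook,fin,joint,node] C=[lens,axle,urn]
Tick 4: prefer B, take mesh from B; A=[bolt,orb] B=[hook,fin,joint,node] C=[lens,axle,urn,mesh]
Tick 5: prefer A, take bolt from A; A=[orb] B=[hook,fin,joint,node] C=[lens,axle,urn,mesh,bolt]
Tick 6: prefer B, take hook from B; A=[orb] B=[fin,joint,node] C=[lens,axle,urn,mesh,bolt,hook]
Tick 7: prefer A, take orb from A; A=[-] B=[fin,joint,node] C=[lens,axle,urn,mesh,bolt,hook,orb]
Tick 8: prefer B, take fin from B; A=[-] B=[joint,node] C=[lens,axle,urn,mesh,bolt,hook,orb,fin]
Tick 9: prefer A, take joint from B; A=[-] B=[node] C=[lens,axle,urn,mesh,bolt,hook,orb,fin,joint]
Tick 10: prefer B, take node from B; A=[-] B=[-] C=[lens,axle,urn,mesh,bolt,hook,orb,fin,joint,node]
Tick 11: prefer A, both empty, nothing taken; A=[-] B=[-] C=[lens,axle,urn,mesh,bolt,hook,orb,fin,joint,node]
Tick 12: prefer B, both empty, nothing taken; A=[-] B=[-] C=[lens,axle,urn,mesh,bolt,hook,orb,fin,joint,node]

Answer: lens axle urn mesh bolt hook orb fin joint node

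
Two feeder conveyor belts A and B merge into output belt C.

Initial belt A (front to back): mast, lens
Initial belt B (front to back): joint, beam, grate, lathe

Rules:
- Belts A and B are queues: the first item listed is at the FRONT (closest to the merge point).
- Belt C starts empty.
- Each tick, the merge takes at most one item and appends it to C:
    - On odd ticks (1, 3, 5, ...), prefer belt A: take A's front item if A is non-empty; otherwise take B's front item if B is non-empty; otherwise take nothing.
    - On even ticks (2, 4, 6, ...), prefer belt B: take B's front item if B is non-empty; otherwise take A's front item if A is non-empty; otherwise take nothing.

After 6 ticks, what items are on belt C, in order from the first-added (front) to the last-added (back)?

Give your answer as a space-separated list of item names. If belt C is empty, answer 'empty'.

Answer: mast joint lens beam grate lathe

Derivation:
Tick 1: prefer A, take mast from A; A=[lens] B=[joint,beam,grate,lathe] C=[mast]
Tick 2: prefer B, take joint from B; A=[lens] B=[beam,grate,lathe] C=[mast,joint]
Tick 3: prefer A, take lens from A; A=[-] B=[beam,grate,lathe] C=[mast,joint,lens]
Tick 4: prefer B, take beam from B; A=[-] B=[grate,lathe] C=[mast,joint,lens,beam]
Tick 5: prefer A, take grate from B; A=[-] B=[lathe] C=[mast,joint,lens,beam,grate]
Tick 6: prefer B, take lathe from B; A=[-] B=[-] C=[mast,joint,lens,beam,grate,lathe]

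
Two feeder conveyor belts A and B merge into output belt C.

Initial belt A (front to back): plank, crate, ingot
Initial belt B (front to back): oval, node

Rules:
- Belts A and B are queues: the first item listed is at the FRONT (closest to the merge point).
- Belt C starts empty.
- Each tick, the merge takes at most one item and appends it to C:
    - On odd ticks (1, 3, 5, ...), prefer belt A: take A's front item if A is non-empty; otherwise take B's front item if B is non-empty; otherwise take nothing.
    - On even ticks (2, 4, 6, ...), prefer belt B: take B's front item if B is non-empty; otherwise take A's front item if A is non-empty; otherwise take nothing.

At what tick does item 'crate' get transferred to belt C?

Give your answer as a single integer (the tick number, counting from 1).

Tick 1: prefer A, take plank from A; A=[crate,ingot] B=[oval,node] C=[plank]
Tick 2: prefer B, take oval from B; A=[crate,ingot] B=[node] C=[plank,oval]
Tick 3: prefer A, take crate from A; A=[ingot] B=[node] C=[plank,oval,crate]

Answer: 3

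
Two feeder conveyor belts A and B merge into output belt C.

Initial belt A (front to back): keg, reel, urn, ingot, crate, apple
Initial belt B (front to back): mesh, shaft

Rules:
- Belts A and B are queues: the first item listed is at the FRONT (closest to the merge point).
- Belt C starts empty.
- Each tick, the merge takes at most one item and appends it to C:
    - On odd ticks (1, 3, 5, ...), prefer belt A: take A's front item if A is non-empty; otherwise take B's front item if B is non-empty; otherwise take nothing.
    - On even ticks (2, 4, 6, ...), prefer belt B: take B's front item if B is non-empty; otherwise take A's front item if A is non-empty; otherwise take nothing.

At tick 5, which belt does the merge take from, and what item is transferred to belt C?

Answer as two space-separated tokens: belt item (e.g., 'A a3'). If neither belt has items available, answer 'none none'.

Tick 1: prefer A, take keg from A; A=[reel,urn,ingot,crate,apple] B=[mesh,shaft] C=[keg]
Tick 2: prefer B, take mesh from B; A=[reel,urn,ingot,crate,apple] B=[shaft] C=[keg,mesh]
Tick 3: prefer A, take reel from A; A=[urn,ingot,crate,apple] B=[shaft] C=[keg,mesh,reel]
Tick 4: prefer B, take shaft from B; A=[urn,ingot,crate,apple] B=[-] C=[keg,mesh,reel,shaft]
Tick 5: prefer A, take urn from A; A=[ingot,crate,apple] B=[-] C=[keg,mesh,reel,shaft,urn]

Answer: A urn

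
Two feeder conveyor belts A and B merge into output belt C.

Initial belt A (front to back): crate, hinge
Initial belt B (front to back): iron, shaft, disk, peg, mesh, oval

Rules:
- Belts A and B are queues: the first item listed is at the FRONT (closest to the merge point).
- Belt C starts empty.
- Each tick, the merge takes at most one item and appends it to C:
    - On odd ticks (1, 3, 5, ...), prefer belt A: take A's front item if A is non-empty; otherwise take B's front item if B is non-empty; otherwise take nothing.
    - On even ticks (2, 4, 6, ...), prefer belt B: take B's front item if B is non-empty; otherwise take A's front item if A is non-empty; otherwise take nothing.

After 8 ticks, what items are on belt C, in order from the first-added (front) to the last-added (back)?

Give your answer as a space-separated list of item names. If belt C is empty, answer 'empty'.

Tick 1: prefer A, take crate from A; A=[hinge] B=[iron,shaft,disk,peg,mesh,oval] C=[crate]
Tick 2: prefer B, take iron from B; A=[hinge] B=[shaft,disk,peg,mesh,oval] C=[crate,iron]
Tick 3: prefer A, take hinge from A; A=[-] B=[shaft,disk,peg,mesh,oval] C=[crate,iron,hinge]
Tick 4: prefer B, take shaft from B; A=[-] B=[disk,peg,mesh,oval] C=[crate,iron,hinge,shaft]
Tick 5: prefer A, take disk from B; A=[-] B=[peg,mesh,oval] C=[crate,iron,hinge,shaft,disk]
Tick 6: prefer B, take peg from B; A=[-] B=[mesh,oval] C=[crate,iron,hinge,shaft,disk,peg]
Tick 7: prefer A, take mesh from B; A=[-] B=[oval] C=[crate,iron,hinge,shaft,disk,peg,mesh]
Tick 8: prefer B, take oval from B; A=[-] B=[-] C=[crate,iron,hinge,shaft,disk,peg,mesh,oval]

Answer: crate iron hinge shaft disk peg mesh oval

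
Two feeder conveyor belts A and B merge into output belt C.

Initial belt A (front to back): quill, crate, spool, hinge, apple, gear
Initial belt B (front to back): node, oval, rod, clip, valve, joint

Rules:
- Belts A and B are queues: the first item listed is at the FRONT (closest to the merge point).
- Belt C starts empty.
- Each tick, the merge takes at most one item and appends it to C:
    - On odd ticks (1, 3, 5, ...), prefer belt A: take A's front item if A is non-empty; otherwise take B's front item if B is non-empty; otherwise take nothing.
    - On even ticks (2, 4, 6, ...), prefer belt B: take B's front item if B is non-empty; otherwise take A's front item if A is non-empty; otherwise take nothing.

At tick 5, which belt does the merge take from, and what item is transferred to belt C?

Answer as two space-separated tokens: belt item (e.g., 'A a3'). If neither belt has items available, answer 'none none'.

Tick 1: prefer A, take quill from A; A=[crate,spool,hinge,apple,gear] B=[node,oval,rod,clip,valve,joint] C=[quill]
Tick 2: prefer B, take node from B; A=[crate,spool,hinge,apple,gear] B=[oval,rod,clip,valve,joint] C=[quill,node]
Tick 3: prefer A, take crate from A; A=[spool,hinge,apple,gear] B=[oval,rod,clip,valve,joint] C=[quill,node,crate]
Tick 4: prefer B, take oval from B; A=[spool,hinge,apple,gear] B=[rod,clip,valve,joint] C=[quill,node,crate,oval]
Tick 5: prefer A, take spool from A; A=[hinge,apple,gear] B=[rod,clip,valve,joint] C=[quill,node,crate,oval,spool]

Answer: A spool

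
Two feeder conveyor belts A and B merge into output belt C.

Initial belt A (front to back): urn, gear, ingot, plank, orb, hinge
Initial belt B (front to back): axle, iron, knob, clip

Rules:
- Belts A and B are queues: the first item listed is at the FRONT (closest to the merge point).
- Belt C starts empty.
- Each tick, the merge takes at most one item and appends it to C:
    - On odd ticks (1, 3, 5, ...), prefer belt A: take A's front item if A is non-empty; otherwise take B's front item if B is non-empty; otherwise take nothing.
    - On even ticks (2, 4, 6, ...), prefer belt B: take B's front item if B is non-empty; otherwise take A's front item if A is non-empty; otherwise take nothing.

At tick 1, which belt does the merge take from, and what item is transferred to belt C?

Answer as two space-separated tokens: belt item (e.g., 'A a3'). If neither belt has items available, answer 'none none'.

Tick 1: prefer A, take urn from A; A=[gear,ingot,plank,orb,hinge] B=[axle,iron,knob,clip] C=[urn]

Answer: A urn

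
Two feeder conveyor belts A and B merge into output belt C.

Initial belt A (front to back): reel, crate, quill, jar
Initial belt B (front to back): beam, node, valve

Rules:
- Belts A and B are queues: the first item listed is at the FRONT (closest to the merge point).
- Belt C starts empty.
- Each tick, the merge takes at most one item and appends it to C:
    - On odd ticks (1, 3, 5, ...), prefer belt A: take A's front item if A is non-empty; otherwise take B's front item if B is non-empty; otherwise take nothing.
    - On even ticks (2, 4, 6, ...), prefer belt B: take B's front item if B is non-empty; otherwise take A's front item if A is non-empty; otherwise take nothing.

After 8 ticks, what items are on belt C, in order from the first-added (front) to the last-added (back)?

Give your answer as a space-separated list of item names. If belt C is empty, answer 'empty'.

Tick 1: prefer A, take reel from A; A=[crate,quill,jar] B=[beam,node,valve] C=[reel]
Tick 2: prefer B, take beam from B; A=[crate,quill,jar] B=[node,valve] C=[reel,beam]
Tick 3: prefer A, take crate from A; A=[quill,jar] B=[node,valve] C=[reel,beam,crate]
Tick 4: prefer B, take node from B; A=[quill,jar] B=[valve] C=[reel,beam,crate,node]
Tick 5: prefer A, take quill from A; A=[jar] B=[valve] C=[reel,beam,crate,node,quill]
Tick 6: prefer B, take valve from B; A=[jar] B=[-] C=[reel,beam,crate,node,quill,valve]
Tick 7: prefer A, take jar from A; A=[-] B=[-] C=[reel,beam,crate,node,quill,valve,jar]
Tick 8: prefer B, both empty, nothing taken; A=[-] B=[-] C=[reel,beam,crate,node,quill,valve,jar]

Answer: reel beam crate node quill valve jar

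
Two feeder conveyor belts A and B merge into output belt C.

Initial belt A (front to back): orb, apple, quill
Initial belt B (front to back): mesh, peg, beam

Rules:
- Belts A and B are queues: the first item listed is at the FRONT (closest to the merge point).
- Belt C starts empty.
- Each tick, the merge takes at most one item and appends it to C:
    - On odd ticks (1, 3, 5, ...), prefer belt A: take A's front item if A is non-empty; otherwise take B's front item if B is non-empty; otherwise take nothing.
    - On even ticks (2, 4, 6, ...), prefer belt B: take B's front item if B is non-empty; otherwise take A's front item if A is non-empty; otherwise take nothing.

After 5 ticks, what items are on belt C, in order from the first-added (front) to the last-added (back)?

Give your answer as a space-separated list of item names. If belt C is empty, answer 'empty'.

Answer: orb mesh apple peg quill

Derivation:
Tick 1: prefer A, take orb from A; A=[apple,quill] B=[mesh,peg,beam] C=[orb]
Tick 2: prefer B, take mesh from B; A=[apple,quill] B=[peg,beam] C=[orb,mesh]
Tick 3: prefer A, take apple from A; A=[quill] B=[peg,beam] C=[orb,mesh,apple]
Tick 4: prefer B, take peg from B; A=[quill] B=[beam] C=[orb,mesh,apple,peg]
Tick 5: prefer A, take quill from A; A=[-] B=[beam] C=[orb,mesh,apple,peg,quill]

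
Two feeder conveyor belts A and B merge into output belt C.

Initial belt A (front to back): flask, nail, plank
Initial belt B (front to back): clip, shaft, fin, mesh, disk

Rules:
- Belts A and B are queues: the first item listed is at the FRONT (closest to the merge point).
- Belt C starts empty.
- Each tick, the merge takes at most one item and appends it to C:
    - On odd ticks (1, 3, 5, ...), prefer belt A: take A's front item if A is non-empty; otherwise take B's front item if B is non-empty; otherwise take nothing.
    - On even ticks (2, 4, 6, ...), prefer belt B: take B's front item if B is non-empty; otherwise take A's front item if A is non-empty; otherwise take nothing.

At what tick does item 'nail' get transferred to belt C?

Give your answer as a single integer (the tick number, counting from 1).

Tick 1: prefer A, take flask from A; A=[nail,plank] B=[clip,shaft,fin,mesh,disk] C=[flask]
Tick 2: prefer B, take clip from B; A=[nail,plank] B=[shaft,fin,mesh,disk] C=[flask,clip]
Tick 3: prefer A, take nail from A; A=[plank] B=[shaft,fin,mesh,disk] C=[flask,clip,nail]

Answer: 3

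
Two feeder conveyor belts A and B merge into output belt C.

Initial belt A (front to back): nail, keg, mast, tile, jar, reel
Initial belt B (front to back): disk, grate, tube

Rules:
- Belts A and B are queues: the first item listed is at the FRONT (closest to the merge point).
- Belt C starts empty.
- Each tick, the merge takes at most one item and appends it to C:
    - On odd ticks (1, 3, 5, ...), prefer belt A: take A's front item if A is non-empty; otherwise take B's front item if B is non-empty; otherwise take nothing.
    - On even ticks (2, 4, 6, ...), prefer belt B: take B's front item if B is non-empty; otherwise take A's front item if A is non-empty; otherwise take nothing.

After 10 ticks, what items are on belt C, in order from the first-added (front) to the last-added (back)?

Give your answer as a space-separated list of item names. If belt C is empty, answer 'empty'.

Answer: nail disk keg grate mast tube tile jar reel

Derivation:
Tick 1: prefer A, take nail from A; A=[keg,mast,tile,jar,reel] B=[disk,grate,tube] C=[nail]
Tick 2: prefer B, take disk from B; A=[keg,mast,tile,jar,reel] B=[grate,tube] C=[nail,disk]
Tick 3: prefer A, take keg from A; A=[mast,tile,jar,reel] B=[grate,tube] C=[nail,disk,keg]
Tick 4: prefer B, take grate from B; A=[mast,tile,jar,reel] B=[tube] C=[nail,disk,keg,grate]
Tick 5: prefer A, take mast from A; A=[tile,jar,reel] B=[tube] C=[nail,disk,keg,grate,mast]
Tick 6: prefer B, take tube from B; A=[tile,jar,reel] B=[-] C=[nail,disk,keg,grate,mast,tube]
Tick 7: prefer A, take tile from A; A=[jar,reel] B=[-] C=[nail,disk,keg,grate,mast,tube,tile]
Tick 8: prefer B, take jar from A; A=[reel] B=[-] C=[nail,disk,keg,grate,mast,tube,tile,jar]
Tick 9: prefer A, take reel from A; A=[-] B=[-] C=[nail,disk,keg,grate,mast,tube,tile,jar,reel]
Tick 10: prefer B, both empty, nothing taken; A=[-] B=[-] C=[nail,disk,keg,grate,mast,tube,tile,jar,reel]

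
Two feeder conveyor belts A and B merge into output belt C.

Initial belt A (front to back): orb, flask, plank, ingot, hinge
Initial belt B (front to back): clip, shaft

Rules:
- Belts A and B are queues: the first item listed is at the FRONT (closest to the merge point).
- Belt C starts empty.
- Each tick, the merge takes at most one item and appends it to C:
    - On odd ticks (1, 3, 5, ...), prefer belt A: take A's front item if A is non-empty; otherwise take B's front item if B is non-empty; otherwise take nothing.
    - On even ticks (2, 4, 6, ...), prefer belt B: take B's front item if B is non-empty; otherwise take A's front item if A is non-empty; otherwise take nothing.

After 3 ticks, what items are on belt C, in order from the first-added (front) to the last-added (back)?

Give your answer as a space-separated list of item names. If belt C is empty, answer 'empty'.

Tick 1: prefer A, take orb from A; A=[flask,plank,ingot,hinge] B=[clip,shaft] C=[orb]
Tick 2: prefer B, take clip from B; A=[flask,plank,ingot,hinge] B=[shaft] C=[orb,clip]
Tick 3: prefer A, take flask from A; A=[plank,ingot,hinge] B=[shaft] C=[orb,clip,flask]

Answer: orb clip flask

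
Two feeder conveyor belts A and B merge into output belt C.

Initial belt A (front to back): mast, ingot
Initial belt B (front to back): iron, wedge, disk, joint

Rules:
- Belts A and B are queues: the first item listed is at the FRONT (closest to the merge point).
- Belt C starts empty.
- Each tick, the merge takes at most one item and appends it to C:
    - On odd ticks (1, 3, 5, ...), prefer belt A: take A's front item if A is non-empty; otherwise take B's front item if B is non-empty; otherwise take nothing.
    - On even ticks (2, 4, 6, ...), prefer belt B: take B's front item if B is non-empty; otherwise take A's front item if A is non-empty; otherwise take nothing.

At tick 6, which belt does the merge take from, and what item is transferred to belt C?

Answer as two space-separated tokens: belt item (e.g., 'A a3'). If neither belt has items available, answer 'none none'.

Tick 1: prefer A, take mast from A; A=[ingot] B=[iron,wedge,disk,joint] C=[mast]
Tick 2: prefer B, take iron from B; A=[ingot] B=[wedge,disk,joint] C=[mast,iron]
Tick 3: prefer A, take ingot from A; A=[-] B=[wedge,disk,joint] C=[mast,iron,ingot]
Tick 4: prefer B, take wedge from B; A=[-] B=[disk,joint] C=[mast,iron,ingot,wedge]
Tick 5: prefer A, take disk from B; A=[-] B=[joint] C=[mast,iron,ingot,wedge,disk]
Tick 6: prefer B, take joint from B; A=[-] B=[-] C=[mast,iron,ingot,wedge,disk,joint]

Answer: B joint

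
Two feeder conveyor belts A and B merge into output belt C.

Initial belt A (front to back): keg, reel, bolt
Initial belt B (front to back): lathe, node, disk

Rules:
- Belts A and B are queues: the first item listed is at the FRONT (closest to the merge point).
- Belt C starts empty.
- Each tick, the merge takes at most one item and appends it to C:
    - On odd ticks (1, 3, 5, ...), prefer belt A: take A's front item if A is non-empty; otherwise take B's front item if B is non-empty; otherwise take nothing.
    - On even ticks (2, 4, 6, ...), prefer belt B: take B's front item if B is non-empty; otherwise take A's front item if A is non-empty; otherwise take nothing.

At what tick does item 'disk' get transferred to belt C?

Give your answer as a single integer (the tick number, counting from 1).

Answer: 6

Derivation:
Tick 1: prefer A, take keg from A; A=[reel,bolt] B=[lathe,node,disk] C=[keg]
Tick 2: prefer B, take lathe from B; A=[reel,bolt] B=[node,disk] C=[keg,lathe]
Tick 3: prefer A, take reel from A; A=[bolt] B=[node,disk] C=[keg,lathe,reel]
Tick 4: prefer B, take node from B; A=[bolt] B=[disk] C=[keg,lathe,reel,node]
Tick 5: prefer A, take bolt from A; A=[-] B=[disk] C=[keg,lathe,reel,node,bolt]
Tick 6: prefer B, take disk from B; A=[-] B=[-] C=[keg,lathe,reel,node,bolt,disk]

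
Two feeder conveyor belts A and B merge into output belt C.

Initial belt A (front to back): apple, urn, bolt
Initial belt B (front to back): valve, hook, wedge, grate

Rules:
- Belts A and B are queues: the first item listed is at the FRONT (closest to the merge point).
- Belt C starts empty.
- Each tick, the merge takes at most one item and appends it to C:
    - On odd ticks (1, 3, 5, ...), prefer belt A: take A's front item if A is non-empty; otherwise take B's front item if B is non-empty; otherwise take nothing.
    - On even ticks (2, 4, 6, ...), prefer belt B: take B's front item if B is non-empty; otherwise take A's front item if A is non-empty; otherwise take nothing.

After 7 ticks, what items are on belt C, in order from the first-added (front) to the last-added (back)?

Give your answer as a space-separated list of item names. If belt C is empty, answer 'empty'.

Answer: apple valve urn hook bolt wedge grate

Derivation:
Tick 1: prefer A, take apple from A; A=[urn,bolt] B=[valve,hook,wedge,grate] C=[apple]
Tick 2: prefer B, take valve from B; A=[urn,bolt] B=[hook,wedge,grate] C=[apple,valve]
Tick 3: prefer A, take urn from A; A=[bolt] B=[hook,wedge,grate] C=[apple,valve,urn]
Tick 4: prefer B, take hook from B; A=[bolt] B=[wedge,grate] C=[apple,valve,urn,hook]
Tick 5: prefer A, take bolt from A; A=[-] B=[wedge,grate] C=[apple,valve,urn,hook,bolt]
Tick 6: prefer B, take wedge from B; A=[-] B=[grate] C=[apple,valve,urn,hook,bolt,wedge]
Tick 7: prefer A, take grate from B; A=[-] B=[-] C=[apple,valve,urn,hook,bolt,wedge,grate]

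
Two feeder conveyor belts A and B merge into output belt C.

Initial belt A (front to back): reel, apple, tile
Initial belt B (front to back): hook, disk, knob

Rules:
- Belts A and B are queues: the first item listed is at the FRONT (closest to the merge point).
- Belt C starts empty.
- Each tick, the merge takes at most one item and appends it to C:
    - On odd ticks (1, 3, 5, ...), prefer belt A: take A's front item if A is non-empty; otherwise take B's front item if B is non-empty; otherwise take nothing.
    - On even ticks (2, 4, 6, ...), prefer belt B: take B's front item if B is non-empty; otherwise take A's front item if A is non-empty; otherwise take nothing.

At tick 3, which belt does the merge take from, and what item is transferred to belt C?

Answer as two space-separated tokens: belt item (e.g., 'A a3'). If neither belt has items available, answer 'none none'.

Answer: A apple

Derivation:
Tick 1: prefer A, take reel from A; A=[apple,tile] B=[hook,disk,knob] C=[reel]
Tick 2: prefer B, take hook from B; A=[apple,tile] B=[disk,knob] C=[reel,hook]
Tick 3: prefer A, take apple from A; A=[tile] B=[disk,knob] C=[reel,hook,apple]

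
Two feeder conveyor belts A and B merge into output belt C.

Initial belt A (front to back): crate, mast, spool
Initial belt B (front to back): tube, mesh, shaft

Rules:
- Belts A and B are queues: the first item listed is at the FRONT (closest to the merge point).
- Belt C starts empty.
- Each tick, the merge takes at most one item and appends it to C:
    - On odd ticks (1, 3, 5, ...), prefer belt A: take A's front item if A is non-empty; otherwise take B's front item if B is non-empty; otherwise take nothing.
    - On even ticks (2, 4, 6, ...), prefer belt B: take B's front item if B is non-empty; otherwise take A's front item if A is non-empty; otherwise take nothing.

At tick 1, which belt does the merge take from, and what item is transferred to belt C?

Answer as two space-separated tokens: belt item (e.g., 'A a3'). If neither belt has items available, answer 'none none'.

Answer: A crate

Derivation:
Tick 1: prefer A, take crate from A; A=[mast,spool] B=[tube,mesh,shaft] C=[crate]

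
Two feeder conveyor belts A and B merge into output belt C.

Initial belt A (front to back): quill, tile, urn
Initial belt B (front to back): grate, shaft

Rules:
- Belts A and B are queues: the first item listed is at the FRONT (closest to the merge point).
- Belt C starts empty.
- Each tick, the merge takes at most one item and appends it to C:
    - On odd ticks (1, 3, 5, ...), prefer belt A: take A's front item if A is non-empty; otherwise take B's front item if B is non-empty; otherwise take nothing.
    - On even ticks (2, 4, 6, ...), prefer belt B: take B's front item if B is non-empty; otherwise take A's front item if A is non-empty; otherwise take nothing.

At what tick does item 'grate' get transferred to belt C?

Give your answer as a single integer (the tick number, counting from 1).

Answer: 2

Derivation:
Tick 1: prefer A, take quill from A; A=[tile,urn] B=[grate,shaft] C=[quill]
Tick 2: prefer B, take grate from B; A=[tile,urn] B=[shaft] C=[quill,grate]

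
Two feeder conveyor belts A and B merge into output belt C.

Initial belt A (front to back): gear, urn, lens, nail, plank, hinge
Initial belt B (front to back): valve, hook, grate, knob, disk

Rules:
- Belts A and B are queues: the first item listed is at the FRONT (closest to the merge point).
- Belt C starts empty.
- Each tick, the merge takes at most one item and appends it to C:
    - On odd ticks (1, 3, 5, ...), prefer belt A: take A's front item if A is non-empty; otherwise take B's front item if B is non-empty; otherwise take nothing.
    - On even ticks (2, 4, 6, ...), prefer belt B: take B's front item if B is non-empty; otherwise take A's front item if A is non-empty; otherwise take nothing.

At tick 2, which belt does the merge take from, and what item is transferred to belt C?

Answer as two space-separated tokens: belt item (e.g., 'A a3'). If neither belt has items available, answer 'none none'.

Answer: B valve

Derivation:
Tick 1: prefer A, take gear from A; A=[urn,lens,nail,plank,hinge] B=[valve,hook,grate,knob,disk] C=[gear]
Tick 2: prefer B, take valve from B; A=[urn,lens,nail,plank,hinge] B=[hook,grate,knob,disk] C=[gear,valve]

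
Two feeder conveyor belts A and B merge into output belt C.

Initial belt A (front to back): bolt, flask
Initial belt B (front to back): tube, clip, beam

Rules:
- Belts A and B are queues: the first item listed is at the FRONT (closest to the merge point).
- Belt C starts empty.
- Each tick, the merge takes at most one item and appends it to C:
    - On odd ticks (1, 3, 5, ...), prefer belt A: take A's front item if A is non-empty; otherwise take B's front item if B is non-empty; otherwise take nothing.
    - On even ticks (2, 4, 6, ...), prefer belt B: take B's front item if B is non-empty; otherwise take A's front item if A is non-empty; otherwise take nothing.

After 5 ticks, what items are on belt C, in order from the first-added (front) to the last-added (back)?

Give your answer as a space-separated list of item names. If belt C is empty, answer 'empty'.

Answer: bolt tube flask clip beam

Derivation:
Tick 1: prefer A, take bolt from A; A=[flask] B=[tube,clip,beam] C=[bolt]
Tick 2: prefer B, take tube from B; A=[flask] B=[clip,beam] C=[bolt,tube]
Tick 3: prefer A, take flask from A; A=[-] B=[clip,beam] C=[bolt,tube,flask]
Tick 4: prefer B, take clip from B; A=[-] B=[beam] C=[bolt,tube,flask,clip]
Tick 5: prefer A, take beam from B; A=[-] B=[-] C=[bolt,tube,flask,clip,beam]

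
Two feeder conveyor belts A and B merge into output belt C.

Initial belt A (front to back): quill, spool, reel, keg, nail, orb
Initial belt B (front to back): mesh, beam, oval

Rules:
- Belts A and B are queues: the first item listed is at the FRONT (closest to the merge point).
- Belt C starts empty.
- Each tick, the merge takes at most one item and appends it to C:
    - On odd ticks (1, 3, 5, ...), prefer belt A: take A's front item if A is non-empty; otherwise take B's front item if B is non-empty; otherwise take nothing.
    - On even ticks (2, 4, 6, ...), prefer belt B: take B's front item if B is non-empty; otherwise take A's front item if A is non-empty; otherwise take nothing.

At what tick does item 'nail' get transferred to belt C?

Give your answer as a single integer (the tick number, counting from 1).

Tick 1: prefer A, take quill from A; A=[spool,reel,keg,nail,orb] B=[mesh,beam,oval] C=[quill]
Tick 2: prefer B, take mesh from B; A=[spool,reel,keg,nail,orb] B=[beam,oval] C=[quill,mesh]
Tick 3: prefer A, take spool from A; A=[reel,keg,nail,orb] B=[beam,oval] C=[quill,mesh,spool]
Tick 4: prefer B, take beam from B; A=[reel,keg,nail,orb] B=[oval] C=[quill,mesh,spool,beam]
Tick 5: prefer A, take reel from A; A=[keg,nail,orb] B=[oval] C=[quill,mesh,spool,beam,reel]
Tick 6: prefer B, take oval from B; A=[keg,nail,orb] B=[-] C=[quill,mesh,spool,beam,reel,oval]
Tick 7: prefer A, take keg from A; A=[nail,orb] B=[-] C=[quill,mesh,spool,beam,reel,oval,keg]
Tick 8: prefer B, take nail from A; A=[orb] B=[-] C=[quill,mesh,spool,beam,reel,oval,keg,nail]

Answer: 8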